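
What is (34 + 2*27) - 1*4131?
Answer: -4043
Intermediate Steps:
(34 + 2*27) - 1*4131 = (34 + 54) - 4131 = 88 - 4131 = -4043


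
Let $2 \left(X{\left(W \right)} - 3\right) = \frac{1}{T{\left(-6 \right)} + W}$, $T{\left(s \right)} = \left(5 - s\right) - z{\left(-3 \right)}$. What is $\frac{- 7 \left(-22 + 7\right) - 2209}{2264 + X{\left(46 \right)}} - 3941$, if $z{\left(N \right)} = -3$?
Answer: $- \frac{1072366061}{272041} \approx -3941.9$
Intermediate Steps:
$T{\left(s \right)} = 8 - s$ ($T{\left(s \right)} = \left(5 - s\right) - -3 = \left(5 - s\right) + 3 = 8 - s$)
$X{\left(W \right)} = 3 + \frac{1}{2 \left(14 + W\right)}$ ($X{\left(W \right)} = 3 + \frac{1}{2 \left(\left(8 - -6\right) + W\right)} = 3 + \frac{1}{2 \left(\left(8 + 6\right) + W\right)} = 3 + \frac{1}{2 \left(14 + W\right)}$)
$\frac{- 7 \left(-22 + 7\right) - 2209}{2264 + X{\left(46 \right)}} - 3941 = \frac{- 7 \left(-22 + 7\right) - 2209}{2264 + \frac{85 + 6 \cdot 46}{2 \left(14 + 46\right)}} - 3941 = \frac{\left(-7\right) \left(-15\right) - 2209}{2264 + \frac{85 + 276}{2 \cdot 60}} - 3941 = \frac{105 - 2209}{2264 + \frac{1}{2} \cdot \frac{1}{60} \cdot 361} - 3941 = - \frac{2104}{2264 + \frac{361}{120}} - 3941 = - \frac{2104}{\frac{272041}{120}} - 3941 = \left(-2104\right) \frac{120}{272041} - 3941 = - \frac{252480}{272041} - 3941 = - \frac{1072366061}{272041}$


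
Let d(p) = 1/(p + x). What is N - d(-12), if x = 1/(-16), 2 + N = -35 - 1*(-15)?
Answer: -4230/193 ≈ -21.917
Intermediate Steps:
N = -22 (N = -2 + (-35 - 1*(-15)) = -2 + (-35 + 15) = -2 - 20 = -22)
x = -1/16 ≈ -0.062500
d(p) = 1/(-1/16 + p) (d(p) = 1/(p - 1/16) = 1/(-1/16 + p))
N - d(-12) = -22 - 16/(-1 + 16*(-12)) = -22 - 16/(-1 - 192) = -22 - 16/(-193) = -22 - 16*(-1)/193 = -22 - 1*(-16/193) = -22 + 16/193 = -4230/193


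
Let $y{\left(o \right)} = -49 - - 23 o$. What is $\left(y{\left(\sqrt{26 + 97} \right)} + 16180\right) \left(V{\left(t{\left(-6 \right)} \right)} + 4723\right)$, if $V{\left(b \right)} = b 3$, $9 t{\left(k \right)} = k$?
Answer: $76154451 + 108583 \sqrt{123} \approx 7.7359 \cdot 10^{7}$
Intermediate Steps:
$t{\left(k \right)} = \frac{k}{9}$
$V{\left(b \right)} = 3 b$
$y{\left(o \right)} = -49 + 23 o$
$\left(y{\left(\sqrt{26 + 97} \right)} + 16180\right) \left(V{\left(t{\left(-6 \right)} \right)} + 4723\right) = \left(\left(-49 + 23 \sqrt{26 + 97}\right) + 16180\right) \left(3 \cdot \frac{1}{9} \left(-6\right) + 4723\right) = \left(\left(-49 + 23 \sqrt{123}\right) + 16180\right) \left(3 \left(- \frac{2}{3}\right) + 4723\right) = \left(16131 + 23 \sqrt{123}\right) \left(-2 + 4723\right) = \left(16131 + 23 \sqrt{123}\right) 4721 = 76154451 + 108583 \sqrt{123}$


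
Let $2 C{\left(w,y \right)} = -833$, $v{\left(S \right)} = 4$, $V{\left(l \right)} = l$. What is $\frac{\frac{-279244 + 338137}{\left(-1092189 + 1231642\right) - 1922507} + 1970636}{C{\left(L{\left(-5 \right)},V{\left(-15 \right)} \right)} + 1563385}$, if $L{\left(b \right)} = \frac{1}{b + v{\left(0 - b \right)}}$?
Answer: $\frac{3513750343451}{2786857235799} \approx 1.2608$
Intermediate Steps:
$L{\left(b \right)} = \frac{1}{4 + b}$ ($L{\left(b \right)} = \frac{1}{b + 4} = \frac{1}{4 + b}$)
$C{\left(w,y \right)} = - \frac{833}{2}$ ($C{\left(w,y \right)} = \frac{1}{2} \left(-833\right) = - \frac{833}{2}$)
$\frac{\frac{-279244 + 338137}{\left(-1092189 + 1231642\right) - 1922507} + 1970636}{C{\left(L{\left(-5 \right)},V{\left(-15 \right)} \right)} + 1563385} = \frac{\frac{-279244 + 338137}{\left(-1092189 + 1231642\right) - 1922507} + 1970636}{- \frac{833}{2} + 1563385} = \frac{\frac{58893}{139453 - 1922507} + 1970636}{\frac{3125937}{2}} = \left(\frac{58893}{-1783054} + 1970636\right) \frac{2}{3125937} = \left(58893 \left(- \frac{1}{1783054}\right) + 1970636\right) \frac{2}{3125937} = \left(- \frac{58893}{1783054} + 1970636\right) \frac{2}{3125937} = \frac{3513750343451}{1783054} \cdot \frac{2}{3125937} = \frac{3513750343451}{2786857235799}$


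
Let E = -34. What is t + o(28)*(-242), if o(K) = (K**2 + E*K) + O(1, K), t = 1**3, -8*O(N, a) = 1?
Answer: 162749/4 ≈ 40687.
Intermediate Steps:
O(N, a) = -1/8 (O(N, a) = -1/8*1 = -1/8)
t = 1
o(K) = -1/8 + K**2 - 34*K (o(K) = (K**2 - 34*K) - 1/8 = -1/8 + K**2 - 34*K)
t + o(28)*(-242) = 1 + (-1/8 + 28**2 - 34*28)*(-242) = 1 + (-1/8 + 784 - 952)*(-242) = 1 - 1345/8*(-242) = 1 + 162745/4 = 162749/4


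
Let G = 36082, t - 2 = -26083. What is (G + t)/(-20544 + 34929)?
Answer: 73/105 ≈ 0.69524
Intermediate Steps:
t = -26081 (t = 2 - 26083 = -26081)
(G + t)/(-20544 + 34929) = (36082 - 26081)/(-20544 + 34929) = 10001/14385 = 10001*(1/14385) = 73/105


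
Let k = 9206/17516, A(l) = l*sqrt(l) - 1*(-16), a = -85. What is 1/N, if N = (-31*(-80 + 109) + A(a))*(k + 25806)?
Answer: -3866657/157510425786757 + 372215*I*sqrt(85)/157510425786757 ≈ -2.4549e-8 + 2.1787e-8*I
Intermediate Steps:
A(l) = 16 + l**(3/2) (A(l) = l**(3/2) + 16 = 16 + l**(3/2))
k = 4603/8758 (k = 9206*(1/17516) = 4603/8758 ≈ 0.52558)
N = -199569965533/8758 - 19211151835*I*sqrt(85)/8758 (N = (-31*(-80 + 109) + (16 + (-85)**(3/2)))*(4603/8758 + 25806) = (-31*29 + (16 - 85*I*sqrt(85)))*(226013551/8758) = (-899 + (16 - 85*I*sqrt(85)))*(226013551/8758) = (-883 - 85*I*sqrt(85))*(226013551/8758) = -199569965533/8758 - 19211151835*I*sqrt(85)/8758 ≈ -2.2787e+7 - 2.0224e+7*I)
1/N = 1/(-199569965533/8758 - 19211151835*I*sqrt(85)/8758)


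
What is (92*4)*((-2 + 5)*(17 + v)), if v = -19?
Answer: -2208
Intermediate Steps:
(92*4)*((-2 + 5)*(17 + v)) = (92*4)*((-2 + 5)*(17 - 19)) = 368*(3*(-2)) = 368*(-6) = -2208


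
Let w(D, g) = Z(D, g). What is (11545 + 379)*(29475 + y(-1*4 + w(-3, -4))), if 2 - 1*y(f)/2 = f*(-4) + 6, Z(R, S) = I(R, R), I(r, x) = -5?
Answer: 350505980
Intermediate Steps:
Z(R, S) = -5
w(D, g) = -5
y(f) = -8 + 8*f (y(f) = 4 - 2*(f*(-4) + 6) = 4 - 2*(-4*f + 6) = 4 - 2*(6 - 4*f) = 4 + (-12 + 8*f) = -8 + 8*f)
(11545 + 379)*(29475 + y(-1*4 + w(-3, -4))) = (11545 + 379)*(29475 + (-8 + 8*(-1*4 - 5))) = 11924*(29475 + (-8 + 8*(-4 - 5))) = 11924*(29475 + (-8 + 8*(-9))) = 11924*(29475 + (-8 - 72)) = 11924*(29475 - 80) = 11924*29395 = 350505980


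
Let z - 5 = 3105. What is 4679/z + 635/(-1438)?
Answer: 1188388/1118045 ≈ 1.0629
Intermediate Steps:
z = 3110 (z = 5 + 3105 = 3110)
4679/z + 635/(-1438) = 4679/3110 + 635/(-1438) = 4679*(1/3110) + 635*(-1/1438) = 4679/3110 - 635/1438 = 1188388/1118045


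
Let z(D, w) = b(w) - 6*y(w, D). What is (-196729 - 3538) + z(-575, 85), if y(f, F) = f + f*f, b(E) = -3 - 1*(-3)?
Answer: -244127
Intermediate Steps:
b(E) = 0 (b(E) = -3 + 3 = 0)
y(f, F) = f + f**2
z(D, w) = -6*w*(1 + w) (z(D, w) = 0 - 6*w*(1 + w) = -6*w*(1 + w))
(-196729 - 3538) + z(-575, 85) = (-196729 - 3538) - 6*85*(1 + 85) = -200267 - 6*85*86 = -200267 - 43860 = -244127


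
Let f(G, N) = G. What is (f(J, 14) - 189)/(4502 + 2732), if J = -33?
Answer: -111/3617 ≈ -0.030688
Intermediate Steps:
(f(J, 14) - 189)/(4502 + 2732) = (-33 - 189)/(4502 + 2732) = -222/7234 = -222*1/7234 = -111/3617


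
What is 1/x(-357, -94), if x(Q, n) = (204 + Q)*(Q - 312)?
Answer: 1/102357 ≈ 9.7697e-6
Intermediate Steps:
x(Q, n) = (-312 + Q)*(204 + Q) (x(Q, n) = (204 + Q)*(-312 + Q) = (-312 + Q)*(204 + Q))
1/x(-357, -94) = 1/(-63648 + (-357)² - 108*(-357)) = 1/(-63648 + 127449 + 38556) = 1/102357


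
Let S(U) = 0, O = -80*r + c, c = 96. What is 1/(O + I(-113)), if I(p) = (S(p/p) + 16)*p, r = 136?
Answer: -1/12592 ≈ -7.9416e-5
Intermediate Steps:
O = -10784 (O = -80*136 + 96 = -10880 + 96 = -10784)
I(p) = 16*p (I(p) = (0 + 16)*p = 16*p)
1/(O + I(-113)) = 1/(-10784 + 16*(-113)) = 1/(-10784 - 1808) = 1/(-12592) = -1/12592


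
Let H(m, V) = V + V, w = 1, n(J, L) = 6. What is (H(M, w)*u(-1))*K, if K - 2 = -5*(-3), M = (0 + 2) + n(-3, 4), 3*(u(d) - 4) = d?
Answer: 374/3 ≈ 124.67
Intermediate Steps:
u(d) = 4 + d/3
M = 8 (M = (0 + 2) + 6 = 2 + 6 = 8)
K = 17 (K = 2 - 5*(-3) = 2 + 15 = 17)
H(m, V) = 2*V
(H(M, w)*u(-1))*K = ((2*1)*(4 + (1/3)*(-1)))*17 = (2*(4 - 1/3))*17 = (2*(11/3))*17 = (22/3)*17 = 374/3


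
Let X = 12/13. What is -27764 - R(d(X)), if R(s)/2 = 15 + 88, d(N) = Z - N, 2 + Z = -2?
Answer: -27970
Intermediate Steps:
X = 12/13 (X = 12*(1/13) = 12/13 ≈ 0.92308)
Z = -4 (Z = -2 - 2 = -4)
d(N) = -4 - N
R(s) = 206 (R(s) = 2*(15 + 88) = 2*103 = 206)
-27764 - R(d(X)) = -27764 - 1*206 = -27764 - 206 = -27970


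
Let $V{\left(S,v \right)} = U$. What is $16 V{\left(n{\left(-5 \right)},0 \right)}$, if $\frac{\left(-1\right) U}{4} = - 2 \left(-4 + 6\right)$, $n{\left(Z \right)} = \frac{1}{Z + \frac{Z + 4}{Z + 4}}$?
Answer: $256$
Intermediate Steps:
$n{\left(Z \right)} = \frac{1}{1 + Z}$ ($n{\left(Z \right)} = \frac{1}{Z + \frac{4 + Z}{4 + Z}} = \frac{1}{Z + 1} = \frac{1}{1 + Z}$)
$U = 16$ ($U = - 4 \left(- 2 \left(-4 + 6\right)\right) = - 4 \left(\left(-2\right) 2\right) = \left(-4\right) \left(-4\right) = 16$)
$V{\left(S,v \right)} = 16$
$16 V{\left(n{\left(-5 \right)},0 \right)} = 16 \cdot 16 = 256$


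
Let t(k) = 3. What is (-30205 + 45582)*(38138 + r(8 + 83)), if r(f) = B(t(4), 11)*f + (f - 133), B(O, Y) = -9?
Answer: 573208429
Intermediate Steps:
r(f) = -133 - 8*f (r(f) = -9*f + (f - 133) = -9*f + (-133 + f) = -133 - 8*f)
(-30205 + 45582)*(38138 + r(8 + 83)) = (-30205 + 45582)*(38138 + (-133 - 8*(8 + 83))) = 15377*(38138 + (-133 - 8*91)) = 15377*(38138 + (-133 - 728)) = 15377*(38138 - 861) = 15377*37277 = 573208429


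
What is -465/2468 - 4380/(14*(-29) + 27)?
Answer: 10633605/935372 ≈ 11.368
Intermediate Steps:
-465/2468 - 4380/(14*(-29) + 27) = -465*1/2468 - 4380/(-406 + 27) = -465/2468 - 4380/(-379) = -465/2468 - 4380*(-1/379) = -465/2468 + 4380/379 = 10633605/935372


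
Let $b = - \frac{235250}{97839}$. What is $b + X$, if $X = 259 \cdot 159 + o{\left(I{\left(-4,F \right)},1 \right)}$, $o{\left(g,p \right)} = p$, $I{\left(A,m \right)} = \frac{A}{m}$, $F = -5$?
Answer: $\frac{4028970448}{97839} \approx 41180.0$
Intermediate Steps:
$X = 41182$ ($X = 259 \cdot 159 + 1 = 41181 + 1 = 41182$)
$b = - \frac{235250}{97839}$ ($b = \left(-235250\right) \frac{1}{97839} = - \frac{235250}{97839} \approx -2.4045$)
$b + X = - \frac{235250}{97839} + 41182 = \frac{4028970448}{97839}$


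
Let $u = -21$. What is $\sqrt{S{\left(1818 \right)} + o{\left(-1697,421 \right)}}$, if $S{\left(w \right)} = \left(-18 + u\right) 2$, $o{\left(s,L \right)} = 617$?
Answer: $7 \sqrt{11} \approx 23.216$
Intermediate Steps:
$S{\left(w \right)} = -78$ ($S{\left(w \right)} = \left(-18 - 21\right) 2 = \left(-39\right) 2 = -78$)
$\sqrt{S{\left(1818 \right)} + o{\left(-1697,421 \right)}} = \sqrt{-78 + 617} = \sqrt{539} = 7 \sqrt{11}$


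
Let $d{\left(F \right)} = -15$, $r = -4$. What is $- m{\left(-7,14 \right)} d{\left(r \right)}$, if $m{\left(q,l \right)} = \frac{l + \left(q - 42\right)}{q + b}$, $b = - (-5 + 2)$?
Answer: $\frac{525}{4} \approx 131.25$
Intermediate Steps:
$b = 3$ ($b = \left(-1\right) \left(-3\right) = 3$)
$m{\left(q,l \right)} = \frac{-42 + l + q}{3 + q}$ ($m{\left(q,l \right)} = \frac{l + \left(q - 42\right)}{q + 3} = \frac{l + \left(-42 + q\right)}{3 + q} = \frac{-42 + l + q}{3 + q}$)
$- m{\left(-7,14 \right)} d{\left(r \right)} = - \frac{-42 + 14 - 7}{3 - 7} \left(-15\right) = - \frac{-35}{-4} \left(-15\right) = - \frac{\left(-1\right) \left(-35\right)}{4} \left(-15\right) = \left(-1\right) \frac{35}{4} \left(-15\right) = \left(- \frac{35}{4}\right) \left(-15\right) = \frac{525}{4}$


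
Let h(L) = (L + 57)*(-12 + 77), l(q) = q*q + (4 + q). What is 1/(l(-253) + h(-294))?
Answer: 1/48355 ≈ 2.0680e-5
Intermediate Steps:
l(q) = 4 + q + q² (l(q) = q² + (4 + q) = 4 + q + q²)
h(L) = 3705 + 65*L (h(L) = (57 + L)*65 = 3705 + 65*L)
1/(l(-253) + h(-294)) = 1/((4 - 253 + (-253)²) + (3705 + 65*(-294))) = 1/((4 - 253 + 64009) + (3705 - 19110)) = 1/(63760 - 15405) = 1/48355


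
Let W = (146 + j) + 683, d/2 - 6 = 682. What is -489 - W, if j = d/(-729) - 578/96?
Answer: -15280909/11664 ≈ -1310.1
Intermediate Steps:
d = 1376 (d = 12 + 2*682 = 12 + 1364 = 1376)
j = -92243/11664 (j = 1376/(-729) - 578/96 = 1376*(-1/729) - 578*1/96 = -1376/729 - 289/48 = -92243/11664 ≈ -7.9083)
W = 9577213/11664 (W = (146 - 92243/11664) + 683 = 1610701/11664 + 683 = 9577213/11664 ≈ 821.09)
-489 - W = -489 - 1*9577213/11664 = -489 - 9577213/11664 = -15280909/11664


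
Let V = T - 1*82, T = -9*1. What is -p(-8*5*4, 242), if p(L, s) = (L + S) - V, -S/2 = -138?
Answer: -207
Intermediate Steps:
S = 276 (S = -2*(-138) = 276)
T = -9
V = -91 (V = -9 - 1*82 = -9 - 82 = -91)
p(L, s) = 367 + L (p(L, s) = (L + 276) - 1*(-91) = (276 + L) + 91 = 367 + L)
-p(-8*5*4, 242) = -(367 - 8*5*4) = -(367 - 40*4) = -(367 - 160) = -1*207 = -207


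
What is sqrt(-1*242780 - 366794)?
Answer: I*sqrt(609574) ≈ 780.75*I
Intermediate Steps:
sqrt(-1*242780 - 366794) = sqrt(-242780 - 366794) = sqrt(-609574) = I*sqrt(609574)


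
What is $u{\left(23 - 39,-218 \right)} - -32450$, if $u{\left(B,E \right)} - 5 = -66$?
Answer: $32389$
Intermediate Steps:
$u{\left(B,E \right)} = -61$ ($u{\left(B,E \right)} = 5 - 66 = -61$)
$u{\left(23 - 39,-218 \right)} - -32450 = -61 - -32450 = -61 + 32450 = 32389$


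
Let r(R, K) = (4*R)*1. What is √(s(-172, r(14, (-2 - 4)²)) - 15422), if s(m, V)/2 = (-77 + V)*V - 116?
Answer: I*√18006 ≈ 134.19*I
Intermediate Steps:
r(R, K) = 4*R
s(m, V) = -232 + 2*V*(-77 + V) (s(m, V) = 2*((-77 + V)*V - 116) = 2*(V*(-77 + V) - 116) = 2*(-116 + V*(-77 + V)) = -232 + 2*V*(-77 + V))
√(s(-172, r(14, (-2 - 4)²)) - 15422) = √((-232 - 616*14 + 2*(4*14)²) - 15422) = √((-232 - 154*56 + 2*56²) - 15422) = √((-232 - 8624 + 2*3136) - 15422) = √((-232 - 8624 + 6272) - 15422) = √(-2584 - 15422) = √(-18006) = I*√18006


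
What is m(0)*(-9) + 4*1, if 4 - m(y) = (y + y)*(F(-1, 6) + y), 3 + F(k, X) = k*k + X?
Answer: -32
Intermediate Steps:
F(k, X) = -3 + X + k² (F(k, X) = -3 + (k*k + X) = -3 + (k² + X) = -3 + (X + k²) = -3 + X + k²)
m(y) = 4 - 2*y*(4 + y) (m(y) = 4 - (y + y)*((-3 + 6 + (-1)²) + y) = 4 - 2*y*((-3 + 6 + 1) + y) = 4 - 2*y*(4 + y))
m(0)*(-9) + 4*1 = (4 - 8*0 - 2*0²)*(-9) + 4*1 = (4 + 0 - 2*0)*(-9) + 4 = (4 + 0 + 0)*(-9) + 4 = 4*(-9) + 4 = -36 + 4 = -32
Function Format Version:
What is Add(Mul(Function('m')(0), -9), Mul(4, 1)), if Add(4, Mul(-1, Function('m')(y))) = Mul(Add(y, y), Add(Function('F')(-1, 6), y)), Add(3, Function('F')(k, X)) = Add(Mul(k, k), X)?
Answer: -32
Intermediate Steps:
Function('F')(k, X) = Add(-3, X, Pow(k, 2)) (Function('F')(k, X) = Add(-3, Add(Mul(k, k), X)) = Add(-3, Add(Pow(k, 2), X)) = Add(-3, Add(X, Pow(k, 2))) = Add(-3, X, Pow(k, 2)))
Function('m')(y) = Add(4, Mul(-2, y, Add(4, y))) (Function('m')(y) = Add(4, Mul(-1, Mul(Add(y, y), Add(Add(-3, 6, Pow(-1, 2)), y)))) = Add(4, Mul(-1, Mul(Mul(2, y), Add(Add(-3, 6, 1), y)))) = Add(4, Mul(-1, Mul(Mul(2, y), Add(4, y)))) = Add(4, Mul(-1, Mul(2, y, Add(4, y)))) = Add(4, Mul(-2, y, Add(4, y))))
Add(Mul(Function('m')(0), -9), Mul(4, 1)) = Add(Mul(Add(4, Mul(-8, 0), Mul(-2, Pow(0, 2))), -9), Mul(4, 1)) = Add(Mul(Add(4, 0, Mul(-2, 0)), -9), 4) = Add(Mul(Add(4, 0, 0), -9), 4) = Add(Mul(4, -9), 4) = Add(-36, 4) = -32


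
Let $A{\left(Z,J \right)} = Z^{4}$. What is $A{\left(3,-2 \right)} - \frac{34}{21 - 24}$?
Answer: $\frac{277}{3} \approx 92.333$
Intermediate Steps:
$A{\left(3,-2 \right)} - \frac{34}{21 - 24} = 3^{4} - \frac{34}{21 - 24} = 81 - \frac{34}{-3} = 81 - - \frac{34}{3} = 81 + \frac{34}{3} = \frac{277}{3}$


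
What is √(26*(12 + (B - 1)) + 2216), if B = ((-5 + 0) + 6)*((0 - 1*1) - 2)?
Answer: 2*√606 ≈ 49.234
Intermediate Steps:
B = -3 (B = (-5 + 6)*((0 - 1) - 2) = 1*(-1 - 2) = 1*(-3) = -3)
√(26*(12 + (B - 1)) + 2216) = √(26*(12 + (-3 - 1)) + 2216) = √(26*(12 - 4) + 2216) = √(26*8 + 2216) = √(208 + 2216) = √2424 = 2*√606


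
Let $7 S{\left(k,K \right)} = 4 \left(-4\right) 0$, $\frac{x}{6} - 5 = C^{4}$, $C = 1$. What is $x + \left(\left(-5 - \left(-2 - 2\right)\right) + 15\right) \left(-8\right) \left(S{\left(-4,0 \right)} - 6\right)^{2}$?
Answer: $-3996$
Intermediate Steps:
$x = 36$ ($x = 30 + 6 \cdot 1^{4} = 30 + 6 \cdot 1 = 30 + 6 = 36$)
$S{\left(k,K \right)} = 0$ ($S{\left(k,K \right)} = \frac{4 \left(-4\right) 0}{7} = \frac{\left(-16\right) 0}{7} = \frac{1}{7} \cdot 0 = 0$)
$x + \left(\left(-5 - \left(-2 - 2\right)\right) + 15\right) \left(-8\right) \left(S{\left(-4,0 \right)} - 6\right)^{2} = 36 + \left(\left(-5 - \left(-2 - 2\right)\right) + 15\right) \left(-8\right) \left(0 - 6\right)^{2} = 36 + \left(\left(-5 - \left(-2 - 2\right)\right) + 15\right) \left(-8\right) \left(-6\right)^{2} = 36 + \left(\left(-5 - -4\right) + 15\right) \left(-8\right) 36 = 36 + \left(\left(-5 + 4\right) + 15\right) \left(-8\right) 36 = 36 + \left(-1 + 15\right) \left(-8\right) 36 = 36 + 14 \left(-8\right) 36 = 36 - 4032 = -3996$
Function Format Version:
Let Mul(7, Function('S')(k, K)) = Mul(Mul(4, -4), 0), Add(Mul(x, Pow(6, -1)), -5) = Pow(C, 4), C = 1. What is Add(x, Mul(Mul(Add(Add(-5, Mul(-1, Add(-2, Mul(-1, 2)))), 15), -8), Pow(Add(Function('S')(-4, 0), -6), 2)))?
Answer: -3996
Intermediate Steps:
x = 36 (x = Add(30, Mul(6, Pow(1, 4))) = Add(30, Mul(6, 1)) = Add(30, 6) = 36)
Function('S')(k, K) = 0 (Function('S')(k, K) = Mul(Rational(1, 7), Mul(Mul(4, -4), 0)) = Mul(Rational(1, 7), Mul(-16, 0)) = Mul(Rational(1, 7), 0) = 0)
Add(x, Mul(Mul(Add(Add(-5, Mul(-1, Add(-2, Mul(-1, 2)))), 15), -8), Pow(Add(Function('S')(-4, 0), -6), 2))) = Add(36, Mul(Mul(Add(Add(-5, Mul(-1, Add(-2, Mul(-1, 2)))), 15), -8), Pow(Add(0, -6), 2))) = Add(36, Mul(Mul(Add(Add(-5, Mul(-1, Add(-2, -2))), 15), -8), Pow(-6, 2))) = Add(36, Mul(Mul(Add(Add(-5, Mul(-1, -4)), 15), -8), 36)) = Add(36, Mul(Mul(Add(Add(-5, 4), 15), -8), 36)) = Add(36, Mul(Mul(Add(-1, 15), -8), 36)) = Add(36, Mul(Mul(14, -8), 36)) = Add(36, Mul(-112, 36)) = Add(36, -4032) = -3996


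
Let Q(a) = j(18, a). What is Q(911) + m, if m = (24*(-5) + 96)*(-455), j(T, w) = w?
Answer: 11831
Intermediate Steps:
Q(a) = a
m = 10920 (m = (-120 + 96)*(-455) = -24*(-455) = 10920)
Q(911) + m = 911 + 10920 = 11831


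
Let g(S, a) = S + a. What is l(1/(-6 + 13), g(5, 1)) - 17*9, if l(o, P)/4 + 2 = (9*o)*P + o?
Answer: -907/7 ≈ -129.57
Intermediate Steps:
l(o, P) = -8 + 4*o + 36*P*o (l(o, P) = -8 + 4*((9*o)*P + o) = -8 + 4*(9*P*o + o) = -8 + 4*(o + 9*P*o) = -8 + (4*o + 36*P*o) = -8 + 4*o + 36*P*o)
l(1/(-6 + 13), g(5, 1)) - 17*9 = (-8 + 4/(-6 + 13) + 36*(5 + 1)/(-6 + 13)) - 17*9 = (-8 + 4/7 + 36*6/7) - 153 = (-8 + 4*(⅐) + 36*6*(⅐)) - 153 = (-8 + 4/7 + 216/7) - 153 = 164/7 - 153 = -907/7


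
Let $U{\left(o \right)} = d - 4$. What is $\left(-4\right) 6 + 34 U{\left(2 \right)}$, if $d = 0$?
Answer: $-160$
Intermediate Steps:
$U{\left(o \right)} = -4$ ($U{\left(o \right)} = 0 - 4 = -4$)
$\left(-4\right) 6 + 34 U{\left(2 \right)} = \left(-4\right) 6 + 34 \left(-4\right) = -24 - 136 = -160$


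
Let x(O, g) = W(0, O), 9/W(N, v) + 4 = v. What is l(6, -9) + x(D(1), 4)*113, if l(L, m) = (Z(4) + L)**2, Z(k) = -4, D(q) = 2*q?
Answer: -1009/2 ≈ -504.50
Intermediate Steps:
W(N, v) = 9/(-4 + v)
l(L, m) = (-4 + L)**2
x(O, g) = 9/(-4 + O)
l(6, -9) + x(D(1), 4)*113 = (-4 + 6)**2 + (9/(-4 + 2*1))*113 = 2**2 + (9/(-4 + 2))*113 = 4 + (9/(-2))*113 = 4 + (9*(-1/2))*113 = 4 - 9/2*113 = 4 - 1017/2 = -1009/2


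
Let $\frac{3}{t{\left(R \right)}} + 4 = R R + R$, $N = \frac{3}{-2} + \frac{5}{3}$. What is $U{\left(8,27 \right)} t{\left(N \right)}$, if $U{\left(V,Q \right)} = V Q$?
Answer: $- \frac{23328}{137} \approx -170.28$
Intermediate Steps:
$U{\left(V,Q \right)} = Q V$
$N = \frac{1}{6}$ ($N = 3 \left(- \frac{1}{2}\right) + 5 \cdot \frac{1}{3} = - \frac{3}{2} + \frac{5}{3} = \frac{1}{6} \approx 0.16667$)
$t{\left(R \right)} = \frac{3}{-4 + R + R^{2}}$ ($t{\left(R \right)} = \frac{3}{-4 + \left(R R + R\right)} = \frac{3}{-4 + \left(R^{2} + R\right)} = \frac{3}{-4 + \left(R + R^{2}\right)} = \frac{3}{-4 + R + R^{2}}$)
$U{\left(8,27 \right)} t{\left(N \right)} = 27 \cdot 8 \frac{3}{-4 + \frac{1}{6} + \left(\frac{1}{6}\right)^{2}} = 216 \frac{3}{-4 + \frac{1}{6} + \frac{1}{36}} = 216 \frac{3}{- \frac{137}{36}} = 216 \cdot 3 \left(- \frac{36}{137}\right) = 216 \left(- \frac{108}{137}\right) = - \frac{23328}{137}$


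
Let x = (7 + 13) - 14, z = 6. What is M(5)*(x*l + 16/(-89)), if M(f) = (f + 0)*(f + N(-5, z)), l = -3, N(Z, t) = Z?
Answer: 0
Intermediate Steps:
M(f) = f*(-5 + f) (M(f) = (f + 0)*(f - 5) = f*(-5 + f))
x = 6 (x = 20 - 14 = 6)
M(5)*(x*l + 16/(-89)) = (5*(-5 + 5))*(6*(-3) + 16/(-89)) = (5*0)*(-18 + 16*(-1/89)) = 0*(-18 - 16/89) = 0*(-1618/89) = 0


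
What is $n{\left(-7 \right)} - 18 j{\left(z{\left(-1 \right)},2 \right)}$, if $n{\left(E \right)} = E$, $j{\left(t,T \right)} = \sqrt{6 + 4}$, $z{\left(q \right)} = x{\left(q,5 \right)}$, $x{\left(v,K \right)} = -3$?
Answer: $-7 - 18 \sqrt{10} \approx -63.921$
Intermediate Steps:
$z{\left(q \right)} = -3$
$j{\left(t,T \right)} = \sqrt{10}$
$n{\left(-7 \right)} - 18 j{\left(z{\left(-1 \right)},2 \right)} = -7 - 18 \sqrt{10}$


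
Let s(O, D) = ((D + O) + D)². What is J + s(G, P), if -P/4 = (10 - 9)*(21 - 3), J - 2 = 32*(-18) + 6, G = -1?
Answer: 20457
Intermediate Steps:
J = -568 (J = 2 + (32*(-18) + 6) = 2 + (-576 + 6) = 2 - 570 = -568)
P = -72 (P = -4*(10 - 9)*(21 - 3) = -4*18 = -72)
s(O, D) = (O + 2*D)²
J + s(G, P) = -568 + (-1 + 2*(-72))² = -568 + (-1 - 144)² = -568 + (-145)² = -568 + 21025 = 20457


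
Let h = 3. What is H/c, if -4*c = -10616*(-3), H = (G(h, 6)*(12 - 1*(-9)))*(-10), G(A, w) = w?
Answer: 210/1327 ≈ 0.15825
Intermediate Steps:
H = -1260 (H = (6*(12 - 1*(-9)))*(-10) = (6*(12 + 9))*(-10) = (6*21)*(-10) = 126*(-10) = -1260)
c = -7962 (c = -(-2654)*(-3) = -1/4*31848 = -7962)
H/c = -1260/(-7962) = -1260*(-1/7962) = 210/1327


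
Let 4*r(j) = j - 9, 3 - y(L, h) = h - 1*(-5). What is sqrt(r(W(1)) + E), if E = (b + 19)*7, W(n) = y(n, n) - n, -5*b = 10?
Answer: sqrt(463)/2 ≈ 10.759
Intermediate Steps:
b = -2 (b = -1/5*10 = -2)
y(L, h) = -2 - h (y(L, h) = 3 - (h - 1*(-5)) = 3 - (h + 5) = 3 - (5 + h) = 3 + (-5 - h) = -2 - h)
W(n) = -2 - 2*n (W(n) = (-2 - n) - n = -2 - 2*n)
E = 119 (E = (-2 + 19)*7 = 17*7 = 119)
r(j) = -9/4 + j/4 (r(j) = (j - 9)/4 = (-9 + j)/4 = -9/4 + j/4)
sqrt(r(W(1)) + E) = sqrt((-9/4 + (-2 - 2*1)/4) + 119) = sqrt((-9/4 + (-2 - 2)/4) + 119) = sqrt((-9/4 + (1/4)*(-4)) + 119) = sqrt((-9/4 - 1) + 119) = sqrt(-13/4 + 119) = sqrt(463/4) = sqrt(463)/2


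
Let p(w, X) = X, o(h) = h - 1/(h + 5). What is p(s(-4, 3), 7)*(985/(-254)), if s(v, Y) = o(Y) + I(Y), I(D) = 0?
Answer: -6895/254 ≈ -27.146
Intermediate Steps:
o(h) = h - 1/(5 + h)
s(v, Y) = (-1 + Y**2 + 5*Y)/(5 + Y) (s(v, Y) = (-1 + Y**2 + 5*Y)/(5 + Y) + 0 = (-1 + Y**2 + 5*Y)/(5 + Y))
p(s(-4, 3), 7)*(985/(-254)) = 7*(985/(-254)) = 7*(985*(-1/254)) = 7*(-985/254) = -6895/254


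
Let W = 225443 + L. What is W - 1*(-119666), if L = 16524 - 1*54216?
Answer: 307417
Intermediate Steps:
L = -37692 (L = 16524 - 54216 = -37692)
W = 187751 (W = 225443 - 37692 = 187751)
W - 1*(-119666) = 187751 - 1*(-119666) = 187751 + 119666 = 307417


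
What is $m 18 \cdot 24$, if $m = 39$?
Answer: $16848$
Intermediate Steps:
$m 18 \cdot 24 = 39 \cdot 18 \cdot 24 = 702 \cdot 24 = 16848$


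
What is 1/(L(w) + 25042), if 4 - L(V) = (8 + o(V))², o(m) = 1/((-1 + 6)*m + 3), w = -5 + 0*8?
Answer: 484/12091639 ≈ 4.0028e-5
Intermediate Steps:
w = -5 (w = -5 + 0 = -5)
o(m) = 1/(3 + 5*m) (o(m) = 1/(5*m + 3) = 1/(3 + 5*m))
L(V) = 4 - (8 + 1/(3 + 5*V))²
1/(L(w) + 25042) = 1/((4 - (8 + 1/(3 + 5*(-5)))²) + 25042) = 1/((4 - (8 + 1/(3 - 25))²) + 25042) = 1/((4 - (8 + 1/(-22))²) + 25042) = 1/((4 - (8 - 1/22)²) + 25042) = 1/((4 - (175/22)²) + 25042) = 1/((4 - 1*30625/484) + 25042) = 1/((4 - 30625/484) + 25042) = 1/(-28689/484 + 25042) = 1/(12091639/484) = 484/12091639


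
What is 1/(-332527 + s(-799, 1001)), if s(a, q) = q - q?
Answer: -1/332527 ≈ -3.0073e-6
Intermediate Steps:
s(a, q) = 0
1/(-332527 + s(-799, 1001)) = 1/(-332527 + 0) = 1/(-332527) = -1/332527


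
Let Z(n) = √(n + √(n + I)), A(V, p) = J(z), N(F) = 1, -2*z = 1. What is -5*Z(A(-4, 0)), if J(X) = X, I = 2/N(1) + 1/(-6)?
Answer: -5*√(-18 + 24*√3)/6 ≈ -4.0457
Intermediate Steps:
z = -½ (z = -½*1 = -½ ≈ -0.50000)
I = 11/6 (I = 2/1 + 1/(-6) = 2*1 + 1*(-⅙) = 2 - ⅙ = 11/6 ≈ 1.8333)
A(V, p) = -½
Z(n) = √(n + √(11/6 + n)) (Z(n) = √(n + √(n + 11/6)) = √(n + √(11/6 + n)))
-5*Z(A(-4, 0)) = -5*√(-½ + √(11/6 - ½)) = -5*√(-½ + √(4/3)) = -5*√(-½ + 2*√3/3)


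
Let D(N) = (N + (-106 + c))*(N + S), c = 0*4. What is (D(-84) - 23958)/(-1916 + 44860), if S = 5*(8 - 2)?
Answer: -6849/21472 ≈ -0.31897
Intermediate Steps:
c = 0
S = 30 (S = 5*6 = 30)
D(N) = (-106 + N)*(30 + N) (D(N) = (N + (-106 + 0))*(N + 30) = (N - 106)*(30 + N) = (-106 + N)*(30 + N))
(D(-84) - 23958)/(-1916 + 44860) = ((-3180 + (-84)² - 76*(-84)) - 23958)/(-1916 + 44860) = ((-3180 + 7056 + 6384) - 23958)/42944 = (10260 - 23958)*(1/42944) = -13698*1/42944 = -6849/21472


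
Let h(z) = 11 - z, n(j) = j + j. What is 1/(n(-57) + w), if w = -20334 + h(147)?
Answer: -1/20584 ≈ -4.8581e-5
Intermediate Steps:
n(j) = 2*j
w = -20470 (w = -20334 + (11 - 1*147) = -20334 + (11 - 147) = -20334 - 136 = -20470)
1/(n(-57) + w) = 1/(2*(-57) - 20470) = 1/(-114 - 20470) = 1/(-20584) = -1/20584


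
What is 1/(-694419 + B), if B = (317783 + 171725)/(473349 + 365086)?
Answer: -838435/582224704757 ≈ -1.4401e-6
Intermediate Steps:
B = 489508/838435 ≈ 0.58384
1/(-694419 + B) = 1/(-694419 + 489508/838435) = 1/(-582224704757/838435) = -838435/582224704757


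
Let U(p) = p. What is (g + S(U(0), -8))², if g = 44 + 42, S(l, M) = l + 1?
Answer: 7569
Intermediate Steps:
S(l, M) = 1 + l
g = 86
(g + S(U(0), -8))² = (86 + (1 + 0))² = (86 + 1)² = 87² = 7569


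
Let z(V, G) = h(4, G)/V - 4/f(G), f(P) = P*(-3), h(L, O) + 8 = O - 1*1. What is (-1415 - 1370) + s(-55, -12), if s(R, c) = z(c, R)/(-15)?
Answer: -2297917/825 ≈ -2785.4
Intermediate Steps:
h(L, O) = -9 + O (h(L, O) = -8 + (O - 1*1) = -8 + (O - 1) = -8 + (-1 + O) = -9 + O)
f(P) = -3*P
z(V, G) = 4/(3*G) + (-9 + G)/V (z(V, G) = (-9 + G)/V - 4*(-1/(3*G)) = (-9 + G)/V - (-4)/(3*G) = (-9 + G)/V + 4/(3*G) = 4/(3*G) + (-9 + G)/V)
s(R, c) = -4/(45*R) + 3/(5*c) - R/(15*c) (s(R, c) = (-9/c + 4/(3*R) + R/c)/(-15) = (-9/c + 4/(3*R) + R/c)*(-1/15) = -4/(45*R) + 3/(5*c) - R/(15*c))
(-1415 - 1370) + s(-55, -12) = (-1415 - 1370) + (-4/45/(-55) + (3/5)/(-12) - 1/15*(-55)/(-12)) = -2785 + (-4/45*(-1/55) + (3/5)*(-1/12) - 1/15*(-55)*(-1/12)) = -2785 + (4/2475 - 1/20 - 11/36) = -2785 - 292/825 = -2297917/825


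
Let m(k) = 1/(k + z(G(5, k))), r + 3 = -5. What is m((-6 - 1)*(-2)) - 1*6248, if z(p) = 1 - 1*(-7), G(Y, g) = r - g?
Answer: -137455/22 ≈ -6248.0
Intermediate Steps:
r = -8 (r = -3 - 5 = -8)
G(Y, g) = -8 - g
z(p) = 8 (z(p) = 1 + 7 = 8)
m(k) = 1/(8 + k) (m(k) = 1/(k + 8) = 1/(8 + k))
m((-6 - 1)*(-2)) - 1*6248 = 1/(8 + (-6 - 1)*(-2)) - 1*6248 = 1/(8 - 7*(-2)) - 6248 = 1/(8 + 14) - 6248 = 1/22 - 6248 = -137455/22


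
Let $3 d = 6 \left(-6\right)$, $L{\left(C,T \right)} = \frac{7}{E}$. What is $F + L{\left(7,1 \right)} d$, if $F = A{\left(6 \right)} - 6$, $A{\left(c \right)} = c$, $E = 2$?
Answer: $-42$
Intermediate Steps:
$L{\left(C,T \right)} = \frac{7}{2}$
$d = -12$ ($d = \frac{6 \left(-6\right)}{3} = \frac{1}{3} \left(-36\right) = -12$)
$F = 0$ ($F = 6 - 6 = 0$)
$F + L{\left(7,1 \right)} d = 0 + \frac{7}{2} \left(-12\right) = 0 - 42 = -42$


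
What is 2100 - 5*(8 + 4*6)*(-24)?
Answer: 5940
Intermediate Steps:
2100 - 5*(8 + 4*6)*(-24) = 2100 - 5*(8 + 24)*(-24) = 2100 - 160*(-24) = 2100 - 5*(-768) = 2100 + 3840 = 5940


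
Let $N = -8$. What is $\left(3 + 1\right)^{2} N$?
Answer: $-128$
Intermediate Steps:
$\left(3 + 1\right)^{2} N = \left(3 + 1\right)^{2} \left(-8\right) = 4^{2} \left(-8\right) = 16 \left(-8\right) = -128$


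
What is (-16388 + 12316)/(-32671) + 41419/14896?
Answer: 201979523/69523888 ≈ 2.9052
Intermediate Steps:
(-16388 + 12316)/(-32671) + 41419/14896 = -4072*(-1/32671) + 41419*(1/14896) = 4072/32671 + 5917/2128 = 201979523/69523888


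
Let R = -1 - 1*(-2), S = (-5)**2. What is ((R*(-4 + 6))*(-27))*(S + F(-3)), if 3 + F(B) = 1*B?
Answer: -1026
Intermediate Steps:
F(B) = -3 + B (F(B) = -3 + 1*B = -3 + B)
S = 25
R = 1 (R = -1 + 2 = 1)
((R*(-4 + 6))*(-27))*(S + F(-3)) = ((1*(-4 + 6))*(-27))*(25 + (-3 - 3)) = ((1*2)*(-27))*(25 - 6) = (2*(-27))*19 = -54*19 = -1026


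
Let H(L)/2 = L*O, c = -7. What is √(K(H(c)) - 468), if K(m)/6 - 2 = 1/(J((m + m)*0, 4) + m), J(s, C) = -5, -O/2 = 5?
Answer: I*√102590/15 ≈ 21.353*I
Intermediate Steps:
O = -10 (O = -2*5 = -10)
H(L) = -20*L (H(L) = 2*(L*(-10)) = 2*(-10*L) = -20*L)
K(m) = 12 + 6/(-5 + m)
√(K(H(c)) - 468) = √(6*(-9 + 2*(-20*(-7)))/(-5 - 20*(-7)) - 468) = √(6*(-9 + 2*140)/(-5 + 140) - 468) = √(6*(-9 + 280)/135 - 468) = √(6*(1/135)*271 - 468) = √(542/45 - 468) = √(-20518/45) = I*√102590/15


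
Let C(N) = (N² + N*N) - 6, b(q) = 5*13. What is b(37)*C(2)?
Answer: 130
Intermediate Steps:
b(q) = 65
C(N) = -6 + 2*N² (C(N) = (N² + N²) - 6 = 2*N² - 6 = -6 + 2*N²)
b(37)*C(2) = 65*(-6 + 2*2²) = 65*(-6 + 2*4) = 65*(-6 + 8) = 65*2 = 130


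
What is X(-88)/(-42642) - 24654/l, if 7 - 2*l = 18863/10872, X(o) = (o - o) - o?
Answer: -11429691195500/1220435361 ≈ -9365.3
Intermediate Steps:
X(o) = -o (X(o) = 0 - o = -o)
l = 57241/21744 (l = 7/2 - 18863/(2*10872) = 7/2 - ½*18863/10872 = 7/2 - 18863/21744 = 57241/21744 ≈ 2.6325)
X(-88)/(-42642) - 24654/l = -1*(-88)/(-42642) - 24654/57241/21744 = 88*(-1/42642) - 24654*21744/57241 = -44/21321 - 536076576/57241 = -11429691195500/1220435361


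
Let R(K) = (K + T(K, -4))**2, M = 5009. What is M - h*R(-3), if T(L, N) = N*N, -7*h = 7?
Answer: 5178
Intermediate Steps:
h = -1 (h = -1/7*7 = -1)
T(L, N) = N**2
R(K) = (16 + K)**2 (R(K) = (K + (-4)**2)**2 = (K + 16)**2 = (16 + K)**2)
M - h*R(-3) = 5009 - (-1)*(16 - 3)**2 = 5009 - (-1)*13**2 = 5009 - (-1)*169 = 5009 - 1*(-169) = 5009 + 169 = 5178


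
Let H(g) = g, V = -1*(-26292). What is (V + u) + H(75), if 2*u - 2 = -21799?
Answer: 30937/2 ≈ 15469.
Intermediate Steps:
V = 26292
u = -21797/2 (u = 1 + (½)*(-21799) = 1 - 21799/2 = -21797/2 ≈ -10899.)
(V + u) + H(75) = (26292 - 21797/2) + 75 = 30787/2 + 75 = 30937/2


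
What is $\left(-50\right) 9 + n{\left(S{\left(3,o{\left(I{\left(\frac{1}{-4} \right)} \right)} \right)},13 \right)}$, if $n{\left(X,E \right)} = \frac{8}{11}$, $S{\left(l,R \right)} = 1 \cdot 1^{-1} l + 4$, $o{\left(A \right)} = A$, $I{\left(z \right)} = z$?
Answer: $- \frac{4942}{11} \approx -449.27$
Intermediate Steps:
$S{\left(l,R \right)} = 4 + l$ ($S{\left(l,R \right)} = 1 \cdot 1 l + 4 = 1 l + 4 = l + 4 = 4 + l$)
$n{\left(X,E \right)} = \frac{8}{11}$ ($n{\left(X,E \right)} = 8 \cdot \frac{1}{11} = \frac{8}{11}$)
$\left(-50\right) 9 + n{\left(S{\left(3,o{\left(I{\left(\frac{1}{-4} \right)} \right)} \right)},13 \right)} = \left(-50\right) 9 + \frac{8}{11} = -450 + \frac{8}{11} = - \frac{4942}{11}$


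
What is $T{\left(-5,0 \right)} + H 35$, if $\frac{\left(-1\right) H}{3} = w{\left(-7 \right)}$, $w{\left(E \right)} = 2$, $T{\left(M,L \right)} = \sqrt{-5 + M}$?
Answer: $-210 + i \sqrt{10} \approx -210.0 + 3.1623 i$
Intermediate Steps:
$H = -6$ ($H = \left(-3\right) 2 = -6$)
$T{\left(-5,0 \right)} + H 35 = \sqrt{-5 - 5} - 210 = \sqrt{-10} - 210 = i \sqrt{10} - 210 = -210 + i \sqrt{10}$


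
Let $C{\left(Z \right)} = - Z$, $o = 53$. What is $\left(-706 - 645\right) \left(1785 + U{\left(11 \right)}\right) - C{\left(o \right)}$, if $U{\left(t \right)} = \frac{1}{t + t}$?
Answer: $- \frac{53053955}{22} \approx -2.4115 \cdot 10^{6}$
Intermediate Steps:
$U{\left(t \right)} = \frac{1}{2 t}$
$\left(-706 - 645\right) \left(1785 + U{\left(11 \right)}\right) - C{\left(o \right)} = \left(-706 - 645\right) \left(1785 + \frac{1}{2 \cdot 11}\right) - \left(-1\right) 53 = - 1351 \left(1785 + \frac{1}{2} \cdot \frac{1}{11}\right) - -53 = - 1351 \left(1785 + \frac{1}{22}\right) + 53 = \left(-1351\right) \frac{39271}{22} + 53 = - \frac{53055121}{22} + 53 = - \frac{53053955}{22}$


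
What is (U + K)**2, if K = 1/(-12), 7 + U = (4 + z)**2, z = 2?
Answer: 120409/144 ≈ 836.17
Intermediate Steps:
U = 29 (U = -7 + (4 + 2)**2 = -7 + 6**2 = -7 + 36 = 29)
K = -1/12 ≈ -0.083333
(U + K)**2 = (29 - 1/12)**2 = (347/12)**2 = 120409/144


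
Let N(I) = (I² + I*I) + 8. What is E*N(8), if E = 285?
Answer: 38760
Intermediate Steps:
N(I) = 8 + 2*I² (N(I) = (I² + I²) + 8 = 2*I² + 8 = 8 + 2*I²)
E*N(8) = 285*(8 + 2*8²) = 285*(8 + 2*64) = 285*(8 + 128) = 285*136 = 38760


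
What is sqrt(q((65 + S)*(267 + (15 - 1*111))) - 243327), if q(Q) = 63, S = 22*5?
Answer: 8*I*sqrt(3801) ≈ 493.22*I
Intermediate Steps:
S = 110
sqrt(q((65 + S)*(267 + (15 - 1*111))) - 243327) = sqrt(63 - 243327) = sqrt(-243264) = 8*I*sqrt(3801)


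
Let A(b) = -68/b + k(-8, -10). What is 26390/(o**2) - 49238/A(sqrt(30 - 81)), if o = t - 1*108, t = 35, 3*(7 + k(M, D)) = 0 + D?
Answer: 24449100116/9469633 + 590856*I*sqrt(51)/1777 ≈ 2581.8 + 2374.5*I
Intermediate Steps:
k(M, D) = -7 + D/3 (k(M, D) = -7 + (0 + D)/3 = -7 + D/3)
o = -73 (o = 35 - 1*108 = 35 - 108 = -73)
A(b) = -31/3 - 68/b (A(b) = -68/b + (-7 + (1/3)*(-10)) = -68/b + (-7 - 10/3) = -68/b - 31/3 = -31/3 - 68/b)
26390/(o**2) - 49238/A(sqrt(30 - 81)) = 26390/((-73)**2) - 49238/(-31/3 - 68/sqrt(30 - 81)) = 26390/5329 - 49238/(-31/3 - 68*(-I*sqrt(51)/51)) = 26390*(1/5329) - 49238/(-31/3 - 68*(-I*sqrt(51)/51)) = 26390/5329 - 49238/(-31/3 - (-4)*I*sqrt(51)/3) = 26390/5329 - 49238/(-31/3 + 4*I*sqrt(51)/3)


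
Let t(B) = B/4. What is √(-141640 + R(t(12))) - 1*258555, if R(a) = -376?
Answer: -258555 + 8*I*√2219 ≈ -2.5856e+5 + 376.85*I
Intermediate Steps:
t(B) = B/4 (t(B) = B*(¼) = B/4)
√(-141640 + R(t(12))) - 1*258555 = √(-141640 - 376) - 1*258555 = √(-142016) - 258555 = 8*I*√2219 - 258555 = -258555 + 8*I*√2219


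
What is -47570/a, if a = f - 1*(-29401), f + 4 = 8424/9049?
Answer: -6062830/3746787 ≈ -1.6181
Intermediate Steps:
f = -27772/9049 (f = -4 + 8424/9049 = -27772/9049 ≈ -3.0691)
a = 266021877/9049 (a = -27772/9049 - 1*(-29401) = -27772/9049 + 29401 = 266021877/9049 ≈ 29398.)
-47570/a = -47570/266021877/9049 = -47570*9049/266021877 = -6062830/3746787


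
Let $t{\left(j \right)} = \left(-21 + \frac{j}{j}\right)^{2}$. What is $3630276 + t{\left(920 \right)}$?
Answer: $3630676$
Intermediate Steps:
$t{\left(j \right)} = 400$ ($t{\left(j \right)} = \left(-21 + 1\right)^{2} = \left(-20\right)^{2} = 400$)
$3630276 + t{\left(920 \right)} = 3630276 + 400 = 3630676$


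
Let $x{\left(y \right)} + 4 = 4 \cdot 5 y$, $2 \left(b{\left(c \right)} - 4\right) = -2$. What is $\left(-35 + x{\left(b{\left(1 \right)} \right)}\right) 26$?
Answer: $546$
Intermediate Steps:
$b{\left(c \right)} = 3$ ($b{\left(c \right)} = 4 + \frac{1}{2} \left(-2\right) = 4 - 1 = 3$)
$x{\left(y \right)} = -4 + 20 y$ ($x{\left(y \right)} = -4 + 4 \cdot 5 y = -4 + 20 y$)
$\left(-35 + x{\left(b{\left(1 \right)} \right)}\right) 26 = \left(-35 + \left(-4 + 20 \cdot 3\right)\right) 26 = \left(-35 + \left(-4 + 60\right)\right) 26 = \left(-35 + 56\right) 26 = 21 \cdot 26 = 546$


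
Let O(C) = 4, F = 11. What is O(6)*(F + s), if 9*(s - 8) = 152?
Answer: 1292/9 ≈ 143.56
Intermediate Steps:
s = 224/9 (s = 8 + (⅑)*152 = 8 + 152/9 = 224/9 ≈ 24.889)
O(6)*(F + s) = 4*(11 + 224/9) = 4*(323/9) = 1292/9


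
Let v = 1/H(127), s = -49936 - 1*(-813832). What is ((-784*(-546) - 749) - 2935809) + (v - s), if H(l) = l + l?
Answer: -831187059/254 ≈ -3.2724e+6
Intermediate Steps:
H(l) = 2*l
s = 763896 (s = -49936 + 813832 = 763896)
v = 1/254 (v = 1/(2*127) = 1/254 ≈ 0.0039370)
((-784*(-546) - 749) - 2935809) + (v - s) = ((-784*(-546) - 749) - 2935809) + (1/254 - 1*763896) = ((428064 - 749) - 2935809) + (1/254 - 763896) = (427315 - 2935809) - 194029583/254 = -2508494 - 194029583/254 = -831187059/254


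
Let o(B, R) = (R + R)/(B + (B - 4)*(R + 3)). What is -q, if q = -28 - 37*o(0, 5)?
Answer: 263/16 ≈ 16.438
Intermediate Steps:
o(B, R) = 2*R/(B + (-4 + B)*(3 + R)) (o(B, R) = (2*R)/(B + (-4 + B)*(3 + R)) = 2*R/(B + (-4 + B)*(3 + R)))
q = -263/16 (q = -28 - 74*5/(-12 - 4*5 + 4*0 + 0*5) = -28 - 74*5/(-12 - 20 + 0 + 0) = -28 - 74*5/(-32) = -28 - 74*5*(-1)/32 = -28 - 37*(-5/16) = -28 + 185/16 = -263/16 ≈ -16.438)
-q = -1*(-263/16) = 263/16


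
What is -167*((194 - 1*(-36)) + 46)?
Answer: -46092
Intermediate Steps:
-167*((194 - 1*(-36)) + 46) = -167*((194 + 36) + 46) = -167*(230 + 46) = -167*276 = -46092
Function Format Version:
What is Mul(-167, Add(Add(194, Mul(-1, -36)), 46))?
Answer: -46092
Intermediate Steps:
Mul(-167, Add(Add(194, Mul(-1, -36)), 46)) = Mul(-167, Add(Add(194, 36), 46)) = Mul(-167, Add(230, 46)) = Mul(-167, 276) = -46092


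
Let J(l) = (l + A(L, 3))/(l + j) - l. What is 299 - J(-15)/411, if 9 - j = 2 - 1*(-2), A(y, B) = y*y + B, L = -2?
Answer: 614366/2055 ≈ 298.96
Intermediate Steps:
A(y, B) = B + y**2 (A(y, B) = y**2 + B = B + y**2)
j = 5 (j = 9 - (2 - 1*(-2)) = 9 - (2 + 2) = 9 - 1*4 = 9 - 4 = 5)
J(l) = -l + (7 + l)/(5 + l) (J(l) = (l + (3 + (-2)**2))/(l + 5) - l = (l + (3 + 4))/(5 + l) - l = (l + 7)/(5 + l) - l = (7 + l)/(5 + l) - l = -l + (7 + l)/(5 + l))
299 - J(-15)/411 = 299 - (7 - 1*(-15)**2 - 4*(-15))/(5 - 15)/411 = 299 - (7 - 1*225 + 60)/(-10)/411 = 299 - (-(7 - 225 + 60)/10)/411 = 299 - (-1/10*(-158))/411 = 299 - 79/(5*411) = 299 - 1*79/2055 = 299 - 79/2055 = 614366/2055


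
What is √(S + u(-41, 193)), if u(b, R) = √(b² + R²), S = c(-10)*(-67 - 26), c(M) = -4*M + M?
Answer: √(-2790 + √38930) ≈ 50.919*I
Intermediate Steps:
c(M) = -3*M
S = -2790 (S = (-3*(-10))*(-67 - 26) = 30*(-93) = -2790)
u(b, R) = √(R² + b²)
√(S + u(-41, 193)) = √(-2790 + √(193² + (-41)²)) = √(-2790 + √(37249 + 1681)) = √(-2790 + √38930)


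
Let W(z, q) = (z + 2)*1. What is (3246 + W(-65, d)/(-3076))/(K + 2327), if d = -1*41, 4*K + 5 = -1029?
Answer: 3328253/2120902 ≈ 1.5693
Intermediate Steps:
K = -517/2 (K = -5/4 + (¼)*(-1029) = -5/4 - 1029/4 = -517/2 ≈ -258.50)
d = -41
W(z, q) = 2 + z (W(z, q) = (2 + z)*1 = 2 + z)
(3246 + W(-65, d)/(-3076))/(K + 2327) = (3246 + (2 - 65)/(-3076))/(-517/2 + 2327) = (3246 - 63*(-1/3076))/(4137/2) = (3246 + 63/3076)*(2/4137) = (9984759/3076)*(2/4137) = 3328253/2120902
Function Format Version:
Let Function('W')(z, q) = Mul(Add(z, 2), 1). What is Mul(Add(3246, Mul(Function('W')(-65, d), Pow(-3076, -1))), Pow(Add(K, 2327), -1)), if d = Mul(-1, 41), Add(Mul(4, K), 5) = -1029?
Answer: Rational(3328253, 2120902) ≈ 1.5693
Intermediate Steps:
K = Rational(-517, 2) (K = Add(Rational(-5, 4), Mul(Rational(1, 4), -1029)) = Add(Rational(-5, 4), Rational(-1029, 4)) = Rational(-517, 2) ≈ -258.50)
d = -41
Function('W')(z, q) = Add(2, z) (Function('W')(z, q) = Mul(Add(2, z), 1) = Add(2, z))
Mul(Add(3246, Mul(Function('W')(-65, d), Pow(-3076, -1))), Pow(Add(K, 2327), -1)) = Mul(Add(3246, Mul(Add(2, -65), Pow(-3076, -1))), Pow(Add(Rational(-517, 2), 2327), -1)) = Mul(Add(3246, Mul(-63, Rational(-1, 3076))), Pow(Rational(4137, 2), -1)) = Mul(Add(3246, Rational(63, 3076)), Rational(2, 4137)) = Mul(Rational(9984759, 3076), Rational(2, 4137)) = Rational(3328253, 2120902)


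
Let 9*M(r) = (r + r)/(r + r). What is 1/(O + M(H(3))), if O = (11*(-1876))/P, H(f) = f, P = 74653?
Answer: -671877/111071 ≈ -6.0491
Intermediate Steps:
O = -20636/74653 (O = (11*(-1876))/74653 = -20636*1/74653 = -20636/74653 ≈ -0.27643)
M(r) = ⅑ (M(r) = ((r + r)/(r + r))/9 = ((2*r)/((2*r)))/9 = ((2*r)*(1/(2*r)))/9 = (⅑)*1 = ⅑)
1/(O + M(H(3))) = 1/(-20636/74653 + ⅑) = 1/(-111071/671877) = -671877/111071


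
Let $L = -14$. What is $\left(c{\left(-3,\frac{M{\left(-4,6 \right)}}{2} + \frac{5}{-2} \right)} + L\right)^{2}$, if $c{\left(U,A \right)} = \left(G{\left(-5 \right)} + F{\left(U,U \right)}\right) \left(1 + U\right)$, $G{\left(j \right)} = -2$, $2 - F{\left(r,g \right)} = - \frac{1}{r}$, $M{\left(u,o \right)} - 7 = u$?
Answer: $\frac{1600}{9} \approx 177.78$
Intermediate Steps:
$M{\left(u,o \right)} = 7 + u$
$F{\left(r,g \right)} = 2 + \frac{1}{r}$ ($F{\left(r,g \right)} = 2 - - \frac{1}{r} = 2 + \frac{1}{r}$)
$c{\left(U,A \right)} = \frac{1 + U}{U}$ ($c{\left(U,A \right)} = \left(-2 + \left(2 + \frac{1}{U}\right)\right) \left(1 + U\right) = \frac{1 + U}{U}$)
$\left(c{\left(-3,\frac{M{\left(-4,6 \right)}}{2} + \frac{5}{-2} \right)} + L\right)^{2} = \left(\frac{1 - 3}{-3} - 14\right)^{2} = \left(\left(- \frac{1}{3}\right) \left(-2\right) - 14\right)^{2} = \left(\frac{2}{3} - 14\right)^{2} = \left(- \frac{40}{3}\right)^{2} = \frac{1600}{9}$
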